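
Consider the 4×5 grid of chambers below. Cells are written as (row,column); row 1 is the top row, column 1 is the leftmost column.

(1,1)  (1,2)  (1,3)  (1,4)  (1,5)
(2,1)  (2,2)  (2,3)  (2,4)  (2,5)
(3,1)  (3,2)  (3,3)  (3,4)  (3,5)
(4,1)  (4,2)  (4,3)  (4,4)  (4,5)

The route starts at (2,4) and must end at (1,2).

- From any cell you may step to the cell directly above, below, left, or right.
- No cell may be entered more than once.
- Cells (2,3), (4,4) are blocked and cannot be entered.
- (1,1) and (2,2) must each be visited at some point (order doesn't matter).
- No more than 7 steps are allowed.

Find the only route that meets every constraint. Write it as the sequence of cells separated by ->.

(2,4) -> (3,4) -> (3,3) -> (3,2) -> (2,2) -> (2,1) -> (1,1) -> (1,2)

The 7-move cap with required stops at (1,1), (2,2) leaves no slack for detours.
Route from (2,4): down to (3,4), 2× left (reaching (3,2)), up to (2,2), left to (2,1), up to (1,1), right to (1,2) — 7 moves in all.
Check: all required cells visited; 7 ≤ 7 moves.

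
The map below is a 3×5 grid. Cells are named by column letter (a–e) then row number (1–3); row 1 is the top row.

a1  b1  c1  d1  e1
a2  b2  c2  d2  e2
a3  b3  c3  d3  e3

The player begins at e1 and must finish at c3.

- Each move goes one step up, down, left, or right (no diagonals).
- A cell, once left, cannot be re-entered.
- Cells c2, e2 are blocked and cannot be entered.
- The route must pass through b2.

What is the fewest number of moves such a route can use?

6

Any route passes through b2 somewhere between e1 and c3. Summing Manhattan distances along the two legs (e1 → b2 → c3) gives a lower bound of 4 + 2 = 6 moves.
A route of 6 moves achieves this: e1 → d1 → c1 → b1 → b2 → b3 → c3.
Since 6 matches the lower bound, it is optimal.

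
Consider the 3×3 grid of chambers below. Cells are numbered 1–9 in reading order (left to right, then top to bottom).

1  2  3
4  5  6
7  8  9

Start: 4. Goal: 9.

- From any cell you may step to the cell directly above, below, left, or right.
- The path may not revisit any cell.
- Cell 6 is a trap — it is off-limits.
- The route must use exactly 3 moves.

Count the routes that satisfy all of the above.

Need simple routes of exactly 3 moves from 4 to 9 (Manhattan distance 3, so 0 moves are spent on a detour and 0 undoing it).
Enumerating: 4 7 8 9 | 4 5 8 9.
That gives 2 routes.

2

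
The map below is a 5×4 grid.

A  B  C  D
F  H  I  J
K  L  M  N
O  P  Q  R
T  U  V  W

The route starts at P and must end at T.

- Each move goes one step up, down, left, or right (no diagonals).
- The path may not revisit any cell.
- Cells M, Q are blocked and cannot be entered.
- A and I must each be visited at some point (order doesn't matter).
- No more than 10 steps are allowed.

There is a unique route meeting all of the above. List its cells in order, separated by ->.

The 10-move cap with required stops at A, I leaves no slack for detours.
Route from P: up 2 to H, right 1 to I, up 1 to C, left 2 to A, down 4 to T — 10 moves in all.
Check: all required cells visited; 10 ≤ 10 moves.

P -> L -> H -> I -> C -> B -> A -> F -> K -> O -> T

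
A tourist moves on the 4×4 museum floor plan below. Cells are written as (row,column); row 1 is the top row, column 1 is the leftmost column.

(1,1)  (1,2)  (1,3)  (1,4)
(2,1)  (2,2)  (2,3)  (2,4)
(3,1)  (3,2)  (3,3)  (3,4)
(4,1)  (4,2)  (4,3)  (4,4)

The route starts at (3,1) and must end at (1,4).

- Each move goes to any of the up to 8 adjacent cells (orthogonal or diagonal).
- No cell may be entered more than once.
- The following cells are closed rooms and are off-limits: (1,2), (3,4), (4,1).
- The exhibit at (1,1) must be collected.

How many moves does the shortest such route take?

Any route passes through (1,1) somewhere between (3,1) and (1,4). Summing Chebyshev distances along the two legs ((3,1) → (1,1) → (1,4)) gives a lower bound of 2 + 3 = 5 moves.
A route of 5 moves achieves this: (3,1) → (2,1) → (1,1) → (2,2) → (1,3) → (1,4).
Since 5 matches the lower bound, it is optimal.

5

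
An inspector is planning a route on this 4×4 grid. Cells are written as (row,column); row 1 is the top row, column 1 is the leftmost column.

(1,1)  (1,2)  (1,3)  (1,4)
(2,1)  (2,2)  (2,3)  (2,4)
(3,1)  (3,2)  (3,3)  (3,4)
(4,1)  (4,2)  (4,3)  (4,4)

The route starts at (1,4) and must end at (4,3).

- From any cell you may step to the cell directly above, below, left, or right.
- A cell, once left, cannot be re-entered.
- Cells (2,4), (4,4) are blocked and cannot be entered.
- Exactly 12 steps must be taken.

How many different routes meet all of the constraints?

4

Need simple routes of exactly 12 moves from (1,4) to (4,3) (Manhattan distance 4, so 4 moves are spent on a detour and 4 undoing it).
Enumerating: (1,4) (1,3) (2,3) (3,3) (3,2) (2,2) (1,2) (1,1) (2,1) (3,1) (4,1) (4,2) (4,3) | (1,4) (1,3) (2,3) (2,2) (1,2) (1,1) (2,1) (3,1) (4,1) (4,2) (3,2) (3,3) (4,3) | (1,4) (1,3) (1,2) (1,1) (2,1) (3,1) (4,1) (4,2) (3,2) (2,2) (2,3) (3,3) (4,3) | (1,4) (1,3) (1,2) (1,1) (2,1) (2,2) (2,3) (3,3) (3,2) (3,1) (4,1) (4,2) (4,3).
That gives 4 routes.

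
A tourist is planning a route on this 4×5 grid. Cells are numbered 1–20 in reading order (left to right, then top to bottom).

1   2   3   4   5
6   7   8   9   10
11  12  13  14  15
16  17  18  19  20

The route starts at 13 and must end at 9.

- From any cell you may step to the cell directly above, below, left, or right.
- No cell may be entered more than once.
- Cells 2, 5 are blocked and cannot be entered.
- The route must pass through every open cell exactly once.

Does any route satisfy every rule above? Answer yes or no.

no

Cell 1 has only one open neighbour but is neither the start nor the goal, so a Hamiltonian route would have to both enter and leave it through the same neighbour — impossible without revisiting.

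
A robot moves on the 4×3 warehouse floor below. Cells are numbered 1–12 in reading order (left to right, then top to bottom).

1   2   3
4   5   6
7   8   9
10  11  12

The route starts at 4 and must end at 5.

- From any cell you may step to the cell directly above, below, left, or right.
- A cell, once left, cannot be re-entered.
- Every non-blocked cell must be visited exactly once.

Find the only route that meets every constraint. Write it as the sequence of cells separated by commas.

Need to visit all 12 open cells exactly once, starting at 4 and ending at 5.
Cell 1 has only two open neighbours (4 and 2), so the path must pass straight through it: one of those is the cell it's entered from and the other is where it exits.
Route from 4: up 1 to 1, right 2 to 3, down 3 to 12, left 2 to 10, up 1 to 7, right 1 to 8, up 1 to 5 — 11 moves in all.
Check: all 12 open cells covered.

4, 1, 2, 3, 6, 9, 12, 11, 10, 7, 8, 5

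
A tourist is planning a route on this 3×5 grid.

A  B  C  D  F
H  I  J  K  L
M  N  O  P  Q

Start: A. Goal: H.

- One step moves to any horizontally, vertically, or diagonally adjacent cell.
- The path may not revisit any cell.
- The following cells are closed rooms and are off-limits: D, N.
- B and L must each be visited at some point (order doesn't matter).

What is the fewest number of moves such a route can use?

Any route passes through B and L in some order between A and H. Summing Chebyshev distances along each leg and taking the cheapest ordering (A → B → L → H) gives a lower bound of 1 + 3 + 4 = 8 moves.
A route of 8 moves achieves this: A → B → C → K → L → P → J → I → H.
Since 8 matches the lower bound, it is optimal.

8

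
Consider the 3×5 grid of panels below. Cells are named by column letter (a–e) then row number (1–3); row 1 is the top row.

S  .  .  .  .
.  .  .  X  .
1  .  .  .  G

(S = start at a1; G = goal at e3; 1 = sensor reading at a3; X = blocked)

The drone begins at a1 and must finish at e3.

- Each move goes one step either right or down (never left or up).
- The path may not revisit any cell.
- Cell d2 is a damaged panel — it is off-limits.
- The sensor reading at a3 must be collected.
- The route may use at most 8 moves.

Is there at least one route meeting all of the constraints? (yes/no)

yes

One route that works: a1 → a2 → a3 → b3 → c3 → d3 → e3.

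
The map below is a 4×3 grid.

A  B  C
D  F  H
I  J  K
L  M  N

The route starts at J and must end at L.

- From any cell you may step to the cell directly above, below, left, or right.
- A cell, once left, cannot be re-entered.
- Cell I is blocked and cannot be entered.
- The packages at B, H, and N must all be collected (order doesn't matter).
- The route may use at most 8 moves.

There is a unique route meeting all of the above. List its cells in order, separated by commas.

J, F, B, C, H, K, N, M, L

Any route must reach B, H, and N and still end at L within 8 moves, so the order of the required stops is forced.
Route from J: up 2 to B, right 1 to C, down 3 to N, left 2 to L — 8 moves in all.
Check: all required cells visited; 8 ≤ 8 moves.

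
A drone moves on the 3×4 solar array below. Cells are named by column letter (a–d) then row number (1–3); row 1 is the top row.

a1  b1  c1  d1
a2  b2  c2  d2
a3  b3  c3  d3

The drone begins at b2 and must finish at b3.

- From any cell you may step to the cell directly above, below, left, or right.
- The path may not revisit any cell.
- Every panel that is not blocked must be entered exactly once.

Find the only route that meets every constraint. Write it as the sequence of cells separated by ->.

b2 -> c2 -> c3 -> d3 -> d2 -> d1 -> c1 -> b1 -> a1 -> a2 -> a3 -> b3

Need to visit all 12 open cells exactly once, starting at b2 and ending at b3.
Cell d3 has only two open neighbours (d2 and c3), so the path must pass straight through it: one of those is the cell it's entered from and the other is where it exits.
Route from b2: right to c2, down to c3, right to d3, 2× up (reaching d1), 3× left (reaching a1), 2× down (reaching a3), right to b3 — 11 moves in all.
Check: all 12 open cells covered.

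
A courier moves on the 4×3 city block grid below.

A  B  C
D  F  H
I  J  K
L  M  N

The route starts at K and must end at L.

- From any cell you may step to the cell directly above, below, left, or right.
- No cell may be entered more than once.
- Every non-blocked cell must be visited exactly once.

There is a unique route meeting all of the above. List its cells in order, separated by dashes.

Need to visit all 12 open cells exactly once, starting at K and ending at L.
Route from K: down 1 to N, left 1 to M, up 2 to F, right 1 to H, up 1 to C, left 2 to A, down 3 to L — 11 moves in all.
Check: all 12 open cells covered.

K - N - M - J - F - H - C - B - A - D - I - L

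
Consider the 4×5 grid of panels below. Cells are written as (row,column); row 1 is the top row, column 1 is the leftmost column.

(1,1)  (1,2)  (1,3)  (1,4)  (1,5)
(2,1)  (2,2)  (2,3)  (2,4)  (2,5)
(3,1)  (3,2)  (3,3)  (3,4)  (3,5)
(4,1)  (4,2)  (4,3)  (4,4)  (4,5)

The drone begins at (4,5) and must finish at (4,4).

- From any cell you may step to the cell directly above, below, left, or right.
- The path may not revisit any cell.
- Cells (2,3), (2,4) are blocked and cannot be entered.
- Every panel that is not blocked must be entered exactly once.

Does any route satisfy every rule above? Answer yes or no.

One route that works: (4,5) → (3,5) → (2,5) → (1,5) → (1,4) → (1,3) → (1,2) → (1,1) → (2,1) → (2,2) → (3,2) → (3,1) → (4,1) → (4,2) → (4,3) → (3,3) → (3,4) → (4,4).

yes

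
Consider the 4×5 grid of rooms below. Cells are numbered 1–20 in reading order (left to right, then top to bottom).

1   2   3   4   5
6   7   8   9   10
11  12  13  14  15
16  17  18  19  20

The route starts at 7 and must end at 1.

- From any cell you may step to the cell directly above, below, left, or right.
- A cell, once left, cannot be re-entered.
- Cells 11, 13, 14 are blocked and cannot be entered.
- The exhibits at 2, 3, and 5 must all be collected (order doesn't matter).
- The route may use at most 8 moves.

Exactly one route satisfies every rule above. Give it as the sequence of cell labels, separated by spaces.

The 8-move cap with required stops at 2, 3, 5 leaves no slack for detours.
Route from 7: right 3 to 10, up 1 to 5, left 4 to 1 — 8 moves in all.
Check: all required cells visited; 8 ≤ 8 moves.

7 8 9 10 5 4 3 2 1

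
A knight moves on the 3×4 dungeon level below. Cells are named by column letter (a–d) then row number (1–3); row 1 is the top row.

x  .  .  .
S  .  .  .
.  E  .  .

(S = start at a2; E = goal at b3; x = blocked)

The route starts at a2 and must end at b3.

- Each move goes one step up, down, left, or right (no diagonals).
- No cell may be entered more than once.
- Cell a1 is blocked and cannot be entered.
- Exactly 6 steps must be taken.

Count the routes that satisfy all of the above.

Need simple routes of exactly 6 moves from a2 to b3 (Manhattan distance 2, so 2 moves are spent on a detour and 2 undoing it).
Enumerating: a2 b2 b1 c1 c2 c3 b3 | a2 b2 c2 d2 d3 c3 b3.
That gives 2 routes.

2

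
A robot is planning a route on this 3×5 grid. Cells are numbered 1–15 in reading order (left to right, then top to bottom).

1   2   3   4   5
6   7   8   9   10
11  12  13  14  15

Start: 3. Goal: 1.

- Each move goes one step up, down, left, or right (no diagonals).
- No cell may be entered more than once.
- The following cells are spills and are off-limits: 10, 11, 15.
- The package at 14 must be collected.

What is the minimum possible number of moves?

Any route passes through 14 somewhere between 3 and 1. Summing Manhattan distances along the two legs (3 → 14 → 1) gives a lower bound of 3 + 5 = 8 moves.
A route of 8 moves achieves this: 3 → 8 → 9 → 14 → 13 → 12 → 7 → 2 → 1.
Since 8 matches the lower bound, it is optimal.

8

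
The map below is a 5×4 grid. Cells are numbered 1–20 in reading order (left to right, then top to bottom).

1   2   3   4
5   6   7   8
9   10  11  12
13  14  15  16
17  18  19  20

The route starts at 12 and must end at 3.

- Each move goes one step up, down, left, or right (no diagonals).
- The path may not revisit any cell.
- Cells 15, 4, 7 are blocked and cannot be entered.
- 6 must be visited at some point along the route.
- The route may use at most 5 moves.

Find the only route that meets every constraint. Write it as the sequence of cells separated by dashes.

Any route must reach 6 and still end at 3 within 5 moves, so the order of the required stops is forced.
Route from 12: 2× left (reaching 10), 2× up (reaching 2), right to 3 — 5 moves in all.
Check: all required cells visited; 5 ≤ 5 moves.

12 - 11 - 10 - 6 - 2 - 3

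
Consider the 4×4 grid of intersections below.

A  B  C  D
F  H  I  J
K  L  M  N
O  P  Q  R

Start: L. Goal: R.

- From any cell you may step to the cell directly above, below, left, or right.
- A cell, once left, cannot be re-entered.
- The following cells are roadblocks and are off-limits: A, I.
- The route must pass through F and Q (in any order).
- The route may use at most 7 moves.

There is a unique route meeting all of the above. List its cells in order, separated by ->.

The budget equals the shortest possible length, so every move has to be on a shortest route through the required cells.
Route from L: up 1 to H, left 1 to F, down 2 to O, right 3 to R — 7 moves in all.
Check: all required cells visited; 7 ≤ 7 moves.

L -> H -> F -> K -> O -> P -> Q -> R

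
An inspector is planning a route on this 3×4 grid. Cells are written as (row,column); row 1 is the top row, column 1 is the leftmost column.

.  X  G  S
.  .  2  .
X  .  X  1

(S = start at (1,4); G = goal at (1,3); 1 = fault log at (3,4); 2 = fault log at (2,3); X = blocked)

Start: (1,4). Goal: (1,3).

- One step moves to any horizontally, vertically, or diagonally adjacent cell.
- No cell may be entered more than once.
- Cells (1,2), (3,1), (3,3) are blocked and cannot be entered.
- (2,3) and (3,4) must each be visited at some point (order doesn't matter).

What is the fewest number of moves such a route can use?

Any route passes through (2,3) and (3,4) in some order between (1,4) and (1,3). Summing Chebyshev distances along each leg and taking the cheapest ordering ((1,4) → (3,4) → (2,3) → (1,3)) gives a lower bound of 2 + 1 + 1 = 4 moves.
A route of 4 moves achieves this: (1,4) → (2,3) → (3,4) → (2,4) → (1,3).
Since 4 matches the lower bound, it is optimal.

4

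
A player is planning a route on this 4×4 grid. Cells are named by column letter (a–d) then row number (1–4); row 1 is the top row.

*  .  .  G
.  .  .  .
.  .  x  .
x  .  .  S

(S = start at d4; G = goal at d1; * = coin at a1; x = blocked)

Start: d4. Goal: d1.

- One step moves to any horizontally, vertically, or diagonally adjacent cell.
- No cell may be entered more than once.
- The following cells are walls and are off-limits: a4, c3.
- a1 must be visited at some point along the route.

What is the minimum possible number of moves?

7

Any route passes through a1 somewhere between d4 and d1. Summing Chebyshev distances along the two legs (d4 → a1 → d1) gives a lower bound of 3 + 3 = 6 moves.
That bound ignores the blocked cells. Measuring each leg by the fewest moves that actually steer around them (d4→a1: 4; a1→d1: 3) raises the lower bound to 7.
A route of 7 moves exists: d4 → d3 → c2 → b1 → a1 → b2 → c1 → d1.
Since 7 matches that lower bound, it is optimal.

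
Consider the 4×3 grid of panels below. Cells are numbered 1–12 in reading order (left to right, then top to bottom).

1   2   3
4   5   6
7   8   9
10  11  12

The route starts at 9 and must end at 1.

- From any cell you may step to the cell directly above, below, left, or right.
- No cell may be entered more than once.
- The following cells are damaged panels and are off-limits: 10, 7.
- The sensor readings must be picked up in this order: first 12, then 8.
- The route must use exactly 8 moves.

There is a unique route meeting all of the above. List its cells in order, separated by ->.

The waypoints must appear in the order 12, 8, with no cell reused.
Route from 9: down 1 to 12, left 1 to 11, up 2 to 5, right 1 to 6, up 1 to 3, left 2 to 1 — 8 moves in all.
Check: order respected (12 at step 1, 8 at step 3); 8 moves as required.

9 -> 12 -> 11 -> 8 -> 5 -> 6 -> 3 -> 2 -> 1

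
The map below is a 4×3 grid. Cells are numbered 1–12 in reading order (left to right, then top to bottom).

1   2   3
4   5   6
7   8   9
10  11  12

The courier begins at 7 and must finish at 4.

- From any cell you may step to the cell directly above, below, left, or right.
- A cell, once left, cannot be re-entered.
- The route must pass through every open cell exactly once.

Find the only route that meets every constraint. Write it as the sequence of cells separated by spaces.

7 10 11 12 9 8 5 6 3 2 1 4

Need to visit all 12 open cells exactly once, starting at 7 and ending at 4.
Route from 7: down 1 to 10, right 2 to 12, up 1 to 9, left 1 to 8, up 1 to 5, right 1 to 6, up 1 to 3, left 2 to 1, down 1 to 4 — 11 moves in all.
Check: all 12 open cells covered.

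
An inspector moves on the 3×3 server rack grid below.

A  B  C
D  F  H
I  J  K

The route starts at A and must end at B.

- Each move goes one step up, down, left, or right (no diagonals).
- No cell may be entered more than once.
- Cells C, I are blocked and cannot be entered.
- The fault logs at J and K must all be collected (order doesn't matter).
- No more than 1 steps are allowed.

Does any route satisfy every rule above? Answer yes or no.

Even ignoring the no-revisit rule, getting from A to B, taking the cheapest ordering A → J → K → B needs at least 3 + 1 + 3 = 7 moves (Manhattan distance per leg), which exceeds the 1-move limit.

no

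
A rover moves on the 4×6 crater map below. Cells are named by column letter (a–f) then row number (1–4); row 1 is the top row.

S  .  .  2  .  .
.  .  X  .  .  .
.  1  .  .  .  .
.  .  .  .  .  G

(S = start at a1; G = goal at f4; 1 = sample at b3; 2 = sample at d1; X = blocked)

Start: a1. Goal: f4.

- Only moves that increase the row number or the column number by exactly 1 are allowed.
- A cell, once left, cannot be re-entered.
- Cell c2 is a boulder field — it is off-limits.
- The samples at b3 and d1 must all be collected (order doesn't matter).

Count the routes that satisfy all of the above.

A right/down-only route from a1 to f4 makes exactly 3 down-moves and 5 right-moves in some order.
With no other constraints that would be C(8,3) = 56 routes.
b3 is below but to the left of d1: going d1 → b3 would need a leftward move and b3 → d1 an upward move, so no right/down-only route can visit both required cells.
No route satisfies every constraint, so the count is 0.

0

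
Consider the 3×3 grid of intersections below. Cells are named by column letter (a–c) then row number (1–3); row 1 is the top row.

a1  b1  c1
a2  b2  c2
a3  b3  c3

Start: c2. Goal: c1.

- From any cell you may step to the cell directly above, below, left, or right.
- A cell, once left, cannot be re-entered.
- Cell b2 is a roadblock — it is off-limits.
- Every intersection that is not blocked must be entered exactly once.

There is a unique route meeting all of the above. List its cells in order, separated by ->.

Need to visit all 8 open cells exactly once, starting at c2 and ending at c1.
Route from c2: down to c3, 2× left (reaching a3), 2× up (reaching a1), 2× right (reaching c1) — 7 moves in all.
Check: all 8 open cells covered.

c2 -> c3 -> b3 -> a3 -> a2 -> a1 -> b1 -> c1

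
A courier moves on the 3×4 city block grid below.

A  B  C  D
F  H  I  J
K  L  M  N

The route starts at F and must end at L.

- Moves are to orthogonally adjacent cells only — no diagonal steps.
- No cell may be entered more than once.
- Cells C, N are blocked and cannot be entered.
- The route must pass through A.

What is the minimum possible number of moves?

4

Any route passes through A somewhere between F and L. Summing Manhattan distances along the two legs (F → A → L) gives a lower bound of 1 + 3 = 4 moves.
A route of 4 moves achieves this: F → A → B → H → L.
Since 4 matches the lower bound, it is optimal.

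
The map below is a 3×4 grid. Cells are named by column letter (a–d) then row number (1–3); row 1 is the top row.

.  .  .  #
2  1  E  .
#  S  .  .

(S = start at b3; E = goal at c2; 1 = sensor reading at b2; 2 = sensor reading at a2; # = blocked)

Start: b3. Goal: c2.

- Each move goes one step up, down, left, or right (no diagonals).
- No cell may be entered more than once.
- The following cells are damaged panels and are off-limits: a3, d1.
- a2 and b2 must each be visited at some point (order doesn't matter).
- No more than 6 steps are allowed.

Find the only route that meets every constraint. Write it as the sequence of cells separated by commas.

The 6-move cap with required stops at a2, b2 leaves no slack for detours.
Route from b3: up 1 to b2, left 1 to a2, up 1 to a1, right 2 to c1, down 1 to c2 — 6 moves in all.
Check: all required cells visited; 6 ≤ 6 moves.

b3, b2, a2, a1, b1, c1, c2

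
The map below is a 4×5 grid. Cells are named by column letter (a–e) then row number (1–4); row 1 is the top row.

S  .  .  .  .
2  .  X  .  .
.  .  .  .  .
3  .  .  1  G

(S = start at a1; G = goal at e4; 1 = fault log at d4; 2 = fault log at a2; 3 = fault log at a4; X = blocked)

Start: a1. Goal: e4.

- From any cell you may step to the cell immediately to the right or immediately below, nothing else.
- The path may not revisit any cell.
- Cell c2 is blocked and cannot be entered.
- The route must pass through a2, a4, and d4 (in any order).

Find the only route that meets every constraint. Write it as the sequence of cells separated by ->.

a1 -> a2 -> a3 -> a4 -> b4 -> c4 -> d4 -> e4

Moves only go right or down, so the column and row indices never decrease.
Route from a1: down 3 to a4, right 4 to e4 — 7 moves in all.
Check: all required cells visited.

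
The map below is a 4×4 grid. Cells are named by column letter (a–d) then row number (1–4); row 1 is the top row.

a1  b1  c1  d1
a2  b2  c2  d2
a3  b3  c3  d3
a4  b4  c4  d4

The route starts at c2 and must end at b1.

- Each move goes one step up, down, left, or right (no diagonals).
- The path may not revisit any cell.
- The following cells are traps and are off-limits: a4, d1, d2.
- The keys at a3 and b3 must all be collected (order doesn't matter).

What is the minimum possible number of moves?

Any route passes through a3 and b3 in some order between c2 and b1. Summing Manhattan distances along each leg and taking the cheapest ordering (c2 → a3 → b3 → b1) gives a lower bound of 3 + 1 + 2 = 6 moves.
A route of 6 moves achieves this: c2 → c3 → b3 → a3 → a2 → a1 → b1.
Since 6 matches the lower bound, it is optimal.

6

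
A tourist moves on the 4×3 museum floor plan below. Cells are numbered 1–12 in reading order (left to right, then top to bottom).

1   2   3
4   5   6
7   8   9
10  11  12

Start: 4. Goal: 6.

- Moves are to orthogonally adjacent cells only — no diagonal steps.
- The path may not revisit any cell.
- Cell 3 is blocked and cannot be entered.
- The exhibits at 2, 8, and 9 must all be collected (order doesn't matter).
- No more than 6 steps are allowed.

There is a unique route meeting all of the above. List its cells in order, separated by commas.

The 6-move cap with required stops at 2, 8, 9 leaves no slack for detours.
Route from 4: up to 1, right to 2, 2× down (reaching 8), right to 9, up to 6 — 6 moves in all.
Check: all required cells visited; 6 ≤ 6 moves.

4, 1, 2, 5, 8, 9, 6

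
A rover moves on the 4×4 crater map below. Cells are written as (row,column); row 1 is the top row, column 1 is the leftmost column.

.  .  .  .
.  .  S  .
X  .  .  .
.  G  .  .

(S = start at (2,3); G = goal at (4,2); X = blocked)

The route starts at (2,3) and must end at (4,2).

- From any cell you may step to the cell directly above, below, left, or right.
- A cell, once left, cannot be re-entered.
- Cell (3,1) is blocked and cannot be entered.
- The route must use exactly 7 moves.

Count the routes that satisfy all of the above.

8

Need simple routes of exactly 7 moves from (2,3) to (4,2) (Manhattan distance 3, so 2 moves are spent on a detour and 2 undoing it).
Enumerating: (2,3) (1,3) (1,2) (2,2) (3,2) (3,3) (4,3) (4,2) | (2,3) (1,3) (1,2) (1,1) (2,1) (2,2) (3,2) (4,2) | (2,3) (1,3) (1,4) (2,4) (3,4) (4,4) (4,3) (4,2) | (2,3) (1,3) (1,4) (2,4) (3,4) (3,3) (4,3) (4,2) | (2,3) (1,3) (1,4) (2,4) (3,4) (3,3) (3,2) (4,2) | (2,3) (2,2) (3,2) (3,3) (3,4) (4,4) (4,3) (4,2) | (2,3) (2,4) (1,4) (1,3) (1,2) (2,2) (3,2) (4,2) | (2,3) (2,4) (3,4) (4,4) (4,3) (3,3) (3,2) (4,2).
That gives 8 routes.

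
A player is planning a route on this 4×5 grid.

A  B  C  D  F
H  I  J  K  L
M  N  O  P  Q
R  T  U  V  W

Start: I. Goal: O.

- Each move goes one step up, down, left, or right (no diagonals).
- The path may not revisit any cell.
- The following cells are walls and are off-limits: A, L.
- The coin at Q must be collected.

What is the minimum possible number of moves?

Any route passes through Q somewhere between I and O. Summing Manhattan distances along the two legs (I → Q → O) gives a lower bound of 4 + 2 = 6 moves.
The shortest route satisfying every rule uses 8 moves: I → N → T → U → V → W → Q → P → O.
The bound of 6 isn't tight here; checking systematically, no route of length 6 through 7 satisfies every constraint, so 8 is the minimum.

8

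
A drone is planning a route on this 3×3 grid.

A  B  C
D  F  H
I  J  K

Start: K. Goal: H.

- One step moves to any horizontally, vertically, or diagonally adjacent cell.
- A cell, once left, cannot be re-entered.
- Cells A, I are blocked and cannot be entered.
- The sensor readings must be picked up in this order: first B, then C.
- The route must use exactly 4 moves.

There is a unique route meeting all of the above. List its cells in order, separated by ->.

The waypoints must appear in the order B, C, with no cell reused.
Route from K: up-left 1 to F, up 1 to B, right 1 to C, down 1 to H — 4 moves in all.
Check: order respected (B at step 2, C at step 3); 4 moves as required.

K -> F -> B -> C -> H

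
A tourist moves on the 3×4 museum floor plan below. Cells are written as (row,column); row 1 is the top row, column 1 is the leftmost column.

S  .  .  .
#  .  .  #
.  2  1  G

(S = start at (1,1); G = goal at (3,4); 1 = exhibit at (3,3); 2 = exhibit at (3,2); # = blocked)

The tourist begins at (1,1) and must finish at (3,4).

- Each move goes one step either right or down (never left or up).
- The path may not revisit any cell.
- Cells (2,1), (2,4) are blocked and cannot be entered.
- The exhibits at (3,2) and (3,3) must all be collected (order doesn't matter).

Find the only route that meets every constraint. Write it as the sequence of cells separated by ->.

(1,1) -> (1,2) -> (2,2) -> (3,2) -> (3,3) -> (3,4)

Moves only go right or down, so the column and row indices never decrease.
Route from (1,1): right 1 to (1,2), down 2 to (3,2), right 2 to (3,4) — 5 moves in all.
Check: all required cells visited.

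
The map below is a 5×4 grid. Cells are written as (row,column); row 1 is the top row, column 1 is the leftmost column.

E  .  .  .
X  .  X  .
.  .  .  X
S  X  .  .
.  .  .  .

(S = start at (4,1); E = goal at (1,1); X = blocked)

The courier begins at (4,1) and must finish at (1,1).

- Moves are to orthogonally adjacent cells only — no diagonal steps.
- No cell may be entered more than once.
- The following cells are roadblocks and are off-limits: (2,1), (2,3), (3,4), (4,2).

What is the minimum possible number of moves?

5

The Manhattan distance from (4,1) to (1,1) is |4−1| + |1−1| = 3, so at least 3 moves are needed.
That bound ignores the blocked cells. Measuring each leg by the fewest moves that actually steer around them ((4,1)→(1,1): 5) raises the lower bound to 5.
A route of 5 moves exists: (4,1) → (3,1) → (3,2) → (2,2) → (1,2) → (1,1).
Since 5 matches that lower bound, it is optimal.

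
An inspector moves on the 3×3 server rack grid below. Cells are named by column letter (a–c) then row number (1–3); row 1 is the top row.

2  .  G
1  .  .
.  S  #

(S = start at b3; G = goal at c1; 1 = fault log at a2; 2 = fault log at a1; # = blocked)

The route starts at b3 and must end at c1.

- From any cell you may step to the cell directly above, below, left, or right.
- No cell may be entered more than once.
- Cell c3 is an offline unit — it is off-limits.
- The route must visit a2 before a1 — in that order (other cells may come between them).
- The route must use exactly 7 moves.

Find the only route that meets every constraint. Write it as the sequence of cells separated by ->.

b3 -> a3 -> a2 -> a1 -> b1 -> b2 -> c2 -> c1

The waypoints must appear in the order a2, a1, with no cell reused.
Route from b3: left to a3, 2× up (reaching a1), right to b1, down to b2, right to c2, up to c1 — 7 moves in all.
Check: order respected (1 at step 2, 2 at step 3); 7 moves as required.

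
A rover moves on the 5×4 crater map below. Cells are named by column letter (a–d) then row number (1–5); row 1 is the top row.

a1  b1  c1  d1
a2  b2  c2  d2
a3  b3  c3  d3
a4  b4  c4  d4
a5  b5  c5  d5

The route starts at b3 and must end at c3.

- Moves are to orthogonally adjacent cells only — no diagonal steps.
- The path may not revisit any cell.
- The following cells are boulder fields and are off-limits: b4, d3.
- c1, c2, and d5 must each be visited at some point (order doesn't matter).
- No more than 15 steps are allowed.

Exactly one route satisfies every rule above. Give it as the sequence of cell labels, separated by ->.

The 15-move cap with required stops at c1, c2, d5 leaves no slack for detours.
Route from b3: up to b2, right to c2, up to c1, 2× left (reaching a1), 4× down (reaching a5), 3× right (reaching d5), up to d4, left to c4, up to c3 — 15 moves in all.
Check: all required cells visited; 15 ≤ 15 moves.

b3 -> b2 -> c2 -> c1 -> b1 -> a1 -> a2 -> a3 -> a4 -> a5 -> b5 -> c5 -> d5 -> d4 -> c4 -> c3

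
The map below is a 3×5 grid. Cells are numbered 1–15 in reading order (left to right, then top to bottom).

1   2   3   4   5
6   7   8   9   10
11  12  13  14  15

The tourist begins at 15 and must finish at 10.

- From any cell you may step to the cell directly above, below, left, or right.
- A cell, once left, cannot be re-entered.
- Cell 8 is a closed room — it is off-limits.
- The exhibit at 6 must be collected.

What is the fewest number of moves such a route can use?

11

Any route passes through 6 somewhere between 15 and 10. Summing Manhattan distances along the two legs (15 → 6 → 10) gives a lower bound of 5 + 4 = 9 moves.
That bound ignores the blocked cells. Measuring each leg by the fewest moves that actually steer around them (15→6: 5; 6→10: 6) raises the lower bound to 11.
A route of 11 moves exists: 15 → 14 → 13 → 12 → 7 → 6 → 1 → 2 → 3 → 4 → 9 → 10.
Since 11 matches that lower bound, it is optimal.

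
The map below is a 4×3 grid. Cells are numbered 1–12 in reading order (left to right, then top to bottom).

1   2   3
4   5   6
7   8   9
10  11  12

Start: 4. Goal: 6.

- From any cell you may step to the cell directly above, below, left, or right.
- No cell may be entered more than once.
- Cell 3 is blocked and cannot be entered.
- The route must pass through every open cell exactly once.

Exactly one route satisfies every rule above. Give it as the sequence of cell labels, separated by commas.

Need to visit all 11 open cells exactly once, starting at 4 and ending at 6.
Route from 4: up 1 to 1, right 1 to 2, down 2 to 8, left 1 to 7, down 1 to 10, right 2 to 12, up 2 to 6 — 10 moves in all.
Check: all 11 open cells covered.

4, 1, 2, 5, 8, 7, 10, 11, 12, 9, 6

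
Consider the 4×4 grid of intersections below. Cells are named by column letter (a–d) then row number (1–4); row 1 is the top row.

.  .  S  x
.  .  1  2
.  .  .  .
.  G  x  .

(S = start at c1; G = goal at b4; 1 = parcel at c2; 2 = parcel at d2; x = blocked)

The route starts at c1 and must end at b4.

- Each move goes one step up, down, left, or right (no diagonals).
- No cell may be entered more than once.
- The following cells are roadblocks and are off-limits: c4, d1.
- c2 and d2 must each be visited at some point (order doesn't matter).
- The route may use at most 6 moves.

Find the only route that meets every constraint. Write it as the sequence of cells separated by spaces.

Any route must reach c2 and d2 and still end at b4 within 6 moves, so the order of the required stops is forced.
Route from c1: down 1 to c2, right 1 to d2, down 1 to d3, left 2 to b3, down 1 to b4 — 6 moves in all.
Check: all required cells visited; 6 ≤ 6 moves.

c1 c2 d2 d3 c3 b3 b4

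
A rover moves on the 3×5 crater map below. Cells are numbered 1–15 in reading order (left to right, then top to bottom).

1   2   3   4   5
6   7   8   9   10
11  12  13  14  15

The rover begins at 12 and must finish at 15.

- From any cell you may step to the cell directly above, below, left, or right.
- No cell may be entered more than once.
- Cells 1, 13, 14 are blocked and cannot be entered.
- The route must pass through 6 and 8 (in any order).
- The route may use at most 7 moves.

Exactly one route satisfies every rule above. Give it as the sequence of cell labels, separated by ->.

12 -> 11 -> 6 -> 7 -> 8 -> 9 -> 10 -> 15

Any route must reach 6 and 8 and still end at 15 within 7 moves, so the order of the required stops is forced.
Route from 12: left 1 to 11, up 1 to 6, right 4 to 10, down 1 to 15 — 7 moves in all.
Check: all required cells visited; 7 ≤ 7 moves.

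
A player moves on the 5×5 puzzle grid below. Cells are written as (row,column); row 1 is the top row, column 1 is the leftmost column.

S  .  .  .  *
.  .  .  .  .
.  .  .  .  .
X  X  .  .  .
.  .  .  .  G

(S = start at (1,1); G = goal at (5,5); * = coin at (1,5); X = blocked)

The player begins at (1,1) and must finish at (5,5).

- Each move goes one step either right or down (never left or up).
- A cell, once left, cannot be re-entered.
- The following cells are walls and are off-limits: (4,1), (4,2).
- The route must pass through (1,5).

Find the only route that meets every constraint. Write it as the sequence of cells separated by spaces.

Moves only go right or down, so the column and row indices never decrease.
Route from (1,1): 4× right (reaching (1,5)), 4× down (reaching (5,5)) — 8 moves in all.
Check: all required cells visited.

(1,1) (1,2) (1,3) (1,4) (1,5) (2,5) (3,5) (4,5) (5,5)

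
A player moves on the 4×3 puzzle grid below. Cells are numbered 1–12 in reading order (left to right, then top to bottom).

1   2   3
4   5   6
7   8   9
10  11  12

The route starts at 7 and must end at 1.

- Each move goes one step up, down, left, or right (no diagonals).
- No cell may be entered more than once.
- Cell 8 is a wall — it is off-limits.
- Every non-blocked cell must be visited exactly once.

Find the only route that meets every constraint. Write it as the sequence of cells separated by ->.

Need to visit all 11 open cells exactly once, starting at 7 and ending at 1.
Cell 9 has only two open neighbours (6 and 12), so the path must pass straight through it: one of those is the cell it's entered from and the other is where it exits.
Route from 7: down to 10, 2× right (reaching 12), 3× up (reaching 3), left to 2, down to 5, left to 4, up to 1 — 10 moves in all.
Check: all 11 open cells covered.

7 -> 10 -> 11 -> 12 -> 9 -> 6 -> 3 -> 2 -> 5 -> 4 -> 1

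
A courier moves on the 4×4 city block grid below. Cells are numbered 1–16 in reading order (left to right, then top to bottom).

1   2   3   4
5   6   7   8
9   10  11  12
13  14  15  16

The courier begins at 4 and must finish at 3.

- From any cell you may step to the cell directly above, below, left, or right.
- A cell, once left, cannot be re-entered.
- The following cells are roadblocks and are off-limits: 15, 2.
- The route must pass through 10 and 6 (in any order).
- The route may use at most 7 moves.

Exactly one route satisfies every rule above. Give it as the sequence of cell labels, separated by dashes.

The 7-move cap with required stops at 10, 6 leaves no slack for detours.
Route from 4: 2× down (reaching 12), 2× left (reaching 10), up to 6, right to 7, up to 3 — 7 moves in all.
Check: all required cells visited; 7 ≤ 7 moves.

4 - 8 - 12 - 11 - 10 - 6 - 7 - 3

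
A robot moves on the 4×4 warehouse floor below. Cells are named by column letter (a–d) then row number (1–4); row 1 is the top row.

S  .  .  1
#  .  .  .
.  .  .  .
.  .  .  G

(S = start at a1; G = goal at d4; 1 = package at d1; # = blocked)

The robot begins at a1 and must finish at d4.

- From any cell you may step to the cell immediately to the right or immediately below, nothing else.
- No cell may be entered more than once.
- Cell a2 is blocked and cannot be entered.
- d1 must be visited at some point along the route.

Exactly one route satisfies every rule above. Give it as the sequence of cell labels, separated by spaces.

Moves only go right or down, so the column and row indices never decrease.
Route from a1: 3× right (reaching d1), 3× down (reaching d4) — 6 moves in all.
Check: all required cells visited.

a1 b1 c1 d1 d2 d3 d4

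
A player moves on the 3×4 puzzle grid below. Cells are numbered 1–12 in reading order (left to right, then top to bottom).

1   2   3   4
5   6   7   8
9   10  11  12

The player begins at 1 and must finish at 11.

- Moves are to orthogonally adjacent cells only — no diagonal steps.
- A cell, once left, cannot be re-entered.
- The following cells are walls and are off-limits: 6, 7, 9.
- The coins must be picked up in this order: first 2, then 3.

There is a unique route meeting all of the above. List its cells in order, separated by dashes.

1 - 2 - 3 - 4 - 8 - 12 - 11

The waypoints must appear in the order 2, 3, with no cell reused.
Route from 1: right 3 to 4, down 2 to 12, left 1 to 11 — 6 moves in all.
Check: order respected (2 at step 1, 3 at step 2).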